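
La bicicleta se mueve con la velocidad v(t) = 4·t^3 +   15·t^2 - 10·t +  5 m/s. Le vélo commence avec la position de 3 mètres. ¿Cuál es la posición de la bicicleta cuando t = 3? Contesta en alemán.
Wir müssen unsere Gleichung für die Geschwindigkeit v(t) = 4·t^3 + 15·t^2 - 10·t + 5 1-mal integrieren. Die Stammfunktion von der Geschwindigkeit ist die Position. Mit x(0) = 3 erhalten wir x(t) = t^4 + 5·t^3 - 5·t^2 + 5·t + 3. Aus der Gleichung für die Position x(t) = t^4 + 5·t^3 - 5·t^2 + 5·t + 3, setzen wir t = 3 ein und erhalten x = 189.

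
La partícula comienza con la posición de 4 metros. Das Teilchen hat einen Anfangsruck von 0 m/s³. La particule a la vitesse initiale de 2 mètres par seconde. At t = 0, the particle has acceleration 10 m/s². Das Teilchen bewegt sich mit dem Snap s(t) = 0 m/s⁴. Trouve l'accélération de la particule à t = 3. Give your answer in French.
Nous devons trouver la primitive de notre équation du snap s(t) = 0 2 fois. En prenant ∫s(t)dt et en appliquant j(0) = 0, nous trouvons j(t) = 0. En intégrant le jerk et en utilisant la condition initiale a(0) = 10, nous obtenons a(t) = 10. De l'équation de l'accélération a(t) = 10, nous substituons t = 3 pour obtenir a = 10.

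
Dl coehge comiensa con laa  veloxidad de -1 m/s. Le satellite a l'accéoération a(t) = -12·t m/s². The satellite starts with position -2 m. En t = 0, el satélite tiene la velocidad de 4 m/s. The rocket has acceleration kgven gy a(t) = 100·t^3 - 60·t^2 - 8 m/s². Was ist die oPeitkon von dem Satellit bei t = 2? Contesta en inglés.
To find the answer, we compute 2 antiderivatives of a(t) = -12·t. Finding the integral of a(t) and using v(0) = 4: v(t) = 4 - 6·t^2. Integrating velocity and using the initial condition x(0) = -2, we get x(t) = -2·t^3 + 4·t - 2. Using x(t) = -2·t^3 + 4·t - 2 and substituting t = 2, we find x = -10.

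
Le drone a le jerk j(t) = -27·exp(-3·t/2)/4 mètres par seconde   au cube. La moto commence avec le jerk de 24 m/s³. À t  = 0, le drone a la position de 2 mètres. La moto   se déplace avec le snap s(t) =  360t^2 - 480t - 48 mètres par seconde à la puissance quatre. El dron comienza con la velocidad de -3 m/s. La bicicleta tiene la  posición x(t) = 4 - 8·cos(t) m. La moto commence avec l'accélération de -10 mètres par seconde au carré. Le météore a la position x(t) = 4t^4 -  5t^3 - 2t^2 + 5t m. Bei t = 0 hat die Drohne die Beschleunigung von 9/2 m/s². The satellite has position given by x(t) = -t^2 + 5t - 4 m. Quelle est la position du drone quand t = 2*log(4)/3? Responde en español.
Para resolver esto, necesitamos tomar 3 integrales de nuestra ecuación de la sacudida j(t) = -27·exp(-3·t/2)/4. Tomando ∫j(t)dt y aplicando a(0) = 9/2, encontramos a(t) = 9·exp(-3·t/2)/2. La integral de la aceleración, con v(0) = -3, da la velocidad: v(t) = -3·exp(-3·t/2). Tomando ∫v(t)dt y aplicando x(0) = 2, encontramos x(t) = 2·exp(-3·t/2). De la ecuación de la posición x(t) = 2·exp(-3·t/2), sustituimos t = 2*log(4)/3 para obtener x = 1/2.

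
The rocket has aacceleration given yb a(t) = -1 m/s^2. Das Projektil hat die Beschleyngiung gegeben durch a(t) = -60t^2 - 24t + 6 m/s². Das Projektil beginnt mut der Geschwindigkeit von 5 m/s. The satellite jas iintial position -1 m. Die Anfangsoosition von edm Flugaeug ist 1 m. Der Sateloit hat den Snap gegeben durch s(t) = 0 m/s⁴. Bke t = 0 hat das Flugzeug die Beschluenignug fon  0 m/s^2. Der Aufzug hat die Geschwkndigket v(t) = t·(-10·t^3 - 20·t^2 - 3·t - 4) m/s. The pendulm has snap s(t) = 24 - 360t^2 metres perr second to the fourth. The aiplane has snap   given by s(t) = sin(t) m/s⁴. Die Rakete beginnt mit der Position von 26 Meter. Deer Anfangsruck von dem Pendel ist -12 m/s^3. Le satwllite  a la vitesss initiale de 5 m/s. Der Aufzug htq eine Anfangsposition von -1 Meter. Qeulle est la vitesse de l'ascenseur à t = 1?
De l'équation de la vitesse v(t) = t·(-10·t^3 - 20·t^2 - 3·t - 4), nous substituons t = 1 pour obtenir v = -37.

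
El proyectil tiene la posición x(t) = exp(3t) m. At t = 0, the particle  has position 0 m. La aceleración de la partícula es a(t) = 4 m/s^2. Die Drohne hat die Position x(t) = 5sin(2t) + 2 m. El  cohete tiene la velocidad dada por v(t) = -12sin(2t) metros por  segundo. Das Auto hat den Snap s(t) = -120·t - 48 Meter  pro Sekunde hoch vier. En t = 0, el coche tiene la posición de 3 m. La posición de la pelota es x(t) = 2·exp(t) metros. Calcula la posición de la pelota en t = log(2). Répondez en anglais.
Using x(t) = 2·exp(t) and substituting t = log(2), we find x = 4.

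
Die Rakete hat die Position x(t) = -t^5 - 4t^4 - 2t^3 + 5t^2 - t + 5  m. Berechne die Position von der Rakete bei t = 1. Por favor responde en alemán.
Wir haben die Position x(t) = -t^5 - 4·t^4 - 2·t^3 + 5·t^2 - t + 5. Durch Einsetzen von t = 1: x(1) = 2.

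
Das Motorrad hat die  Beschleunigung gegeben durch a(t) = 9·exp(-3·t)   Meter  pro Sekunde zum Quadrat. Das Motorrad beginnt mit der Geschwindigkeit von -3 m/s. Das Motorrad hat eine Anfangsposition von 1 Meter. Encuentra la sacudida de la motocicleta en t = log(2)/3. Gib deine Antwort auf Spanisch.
Debemos derivar nuestra ecuación de la aceleración a(t) = 9·exp(-3·t) 1 vez. Tomando d/dt de a(t), encontramos j(t) = -27·exp(-3·t). Usando j(t) = -27·exp(-3·t) y sustituyendo t = log(2)/3, encontramos j = -27/2.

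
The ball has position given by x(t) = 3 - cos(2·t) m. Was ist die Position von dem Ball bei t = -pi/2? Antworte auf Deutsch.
Wir haben die Position x(t) = 3 - cos(2·t). Durch Einsetzen von t = -pi/2: x(-pi/2) = 4.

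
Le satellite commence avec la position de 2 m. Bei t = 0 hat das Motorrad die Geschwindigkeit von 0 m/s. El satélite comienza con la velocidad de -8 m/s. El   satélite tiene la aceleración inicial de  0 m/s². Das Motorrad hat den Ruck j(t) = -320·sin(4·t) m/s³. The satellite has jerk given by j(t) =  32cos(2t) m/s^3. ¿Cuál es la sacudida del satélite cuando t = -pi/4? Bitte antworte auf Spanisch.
Tenemos la sacudida j(t) = 32·cos(2·t). Sustituyendo t = -pi/4: j(-pi/4) = 0.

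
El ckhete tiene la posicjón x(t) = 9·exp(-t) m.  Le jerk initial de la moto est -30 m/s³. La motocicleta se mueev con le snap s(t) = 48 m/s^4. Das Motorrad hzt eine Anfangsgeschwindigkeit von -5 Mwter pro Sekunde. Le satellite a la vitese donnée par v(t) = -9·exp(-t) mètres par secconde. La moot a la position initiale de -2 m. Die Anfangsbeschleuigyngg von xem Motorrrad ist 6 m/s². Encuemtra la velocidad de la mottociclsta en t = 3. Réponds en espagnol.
Necesitamos integrar nuestra ecuación del snap s(t) = 48 3 veces. Integrando el snap y usando la condición inicial j(0) = -30, obtenemos j(t) = 48·t - 30. La integral de la sacudida, con a(0) = 6, da la aceleración: a(t) = 24·t^2 - 30·t + 6. La antiderivada de la aceleración es la velocidad. Usando v(0) = -5, obtenemos v(t) = 8·t^3 - 15·t^2 + 6·t - 5. De la ecuación de la velocidad v(t) = 8·t^3 - 15·t^2 + 6·t - 5, sustituimos t = 3 para obtener v = 94.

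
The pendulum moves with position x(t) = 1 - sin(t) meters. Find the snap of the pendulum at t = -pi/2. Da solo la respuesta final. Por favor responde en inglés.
The snap at t = -pi/2 is s = 1.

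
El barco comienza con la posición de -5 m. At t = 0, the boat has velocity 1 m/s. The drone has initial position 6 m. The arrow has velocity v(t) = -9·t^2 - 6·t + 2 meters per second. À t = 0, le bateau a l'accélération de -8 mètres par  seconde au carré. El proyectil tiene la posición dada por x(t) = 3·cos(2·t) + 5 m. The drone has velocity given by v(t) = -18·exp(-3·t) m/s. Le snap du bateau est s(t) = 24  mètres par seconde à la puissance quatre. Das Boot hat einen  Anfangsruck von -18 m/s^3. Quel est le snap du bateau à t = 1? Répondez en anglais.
Using s(t) = 24 and substituting t = 1, we find s = 24.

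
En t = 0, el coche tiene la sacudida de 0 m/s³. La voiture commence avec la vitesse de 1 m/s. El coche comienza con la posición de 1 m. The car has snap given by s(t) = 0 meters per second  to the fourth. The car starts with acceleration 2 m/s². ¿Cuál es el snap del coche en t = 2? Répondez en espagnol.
Usando s(t) = 0 y sustituyendo t = 2, encontramos s = 0.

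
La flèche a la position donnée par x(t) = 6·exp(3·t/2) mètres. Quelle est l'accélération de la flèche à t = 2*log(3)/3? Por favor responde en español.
Para resolver esto, necesitamos tomar 2 derivadas de nuestra ecuación de la posición x(t) = 6·exp(3·t/2). Tomando d/dt de x(t), encontramos v(t) = 9·exp(3·t/2). Derivando la velocidad, obtenemos la aceleración: a(t) = 27·exp(3·t/2)/2. Tenemos la aceleración a(t) = 27·exp(3·t/2)/2. Sustituyendo t = 2*log(3)/3: a(2*log(3)/3) = 81/2.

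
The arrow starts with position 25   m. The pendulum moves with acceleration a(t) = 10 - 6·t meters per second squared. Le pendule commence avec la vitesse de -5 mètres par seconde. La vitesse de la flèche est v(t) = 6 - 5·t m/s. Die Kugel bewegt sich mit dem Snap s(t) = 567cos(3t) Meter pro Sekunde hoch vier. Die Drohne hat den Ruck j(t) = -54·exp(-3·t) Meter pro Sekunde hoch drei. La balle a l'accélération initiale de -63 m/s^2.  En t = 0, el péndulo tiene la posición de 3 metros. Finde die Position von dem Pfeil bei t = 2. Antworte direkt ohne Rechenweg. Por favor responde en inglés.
x(2) = 27.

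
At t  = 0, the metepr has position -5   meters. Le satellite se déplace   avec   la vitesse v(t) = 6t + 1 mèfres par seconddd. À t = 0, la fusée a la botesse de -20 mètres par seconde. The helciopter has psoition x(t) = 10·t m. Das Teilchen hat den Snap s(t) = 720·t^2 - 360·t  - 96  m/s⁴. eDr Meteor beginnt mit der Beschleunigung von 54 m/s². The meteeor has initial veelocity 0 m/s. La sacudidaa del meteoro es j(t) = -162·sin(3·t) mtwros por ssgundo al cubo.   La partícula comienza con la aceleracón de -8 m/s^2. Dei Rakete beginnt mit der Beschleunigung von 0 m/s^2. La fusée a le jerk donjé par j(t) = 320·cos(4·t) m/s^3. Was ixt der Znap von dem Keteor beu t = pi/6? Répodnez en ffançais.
Nous devons dériver notre équation du jerk j(t) = -162·sin(3·t) 1 fois. En dérivant le jerk, nous obtenons le snap: s(t) = -486·cos(3·t). Nous avons le snap s(t) = -486·cos(3·t). En substituant t = pi/6: s(pi/6) = 0.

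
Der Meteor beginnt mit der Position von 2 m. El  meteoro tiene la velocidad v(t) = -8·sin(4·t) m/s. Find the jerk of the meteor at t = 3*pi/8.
We must differentiate our velocity equation v(t) = -8·sin(4·t) 2 times. Differentiating velocity, we get acceleration: a(t) = -32·cos(4·t). The derivative of acceleration gives jerk: j(t) = 128·sin(4·t). Using j(t) = 128·sin(4·t) and substituting t = 3*pi/8, we find j = -128.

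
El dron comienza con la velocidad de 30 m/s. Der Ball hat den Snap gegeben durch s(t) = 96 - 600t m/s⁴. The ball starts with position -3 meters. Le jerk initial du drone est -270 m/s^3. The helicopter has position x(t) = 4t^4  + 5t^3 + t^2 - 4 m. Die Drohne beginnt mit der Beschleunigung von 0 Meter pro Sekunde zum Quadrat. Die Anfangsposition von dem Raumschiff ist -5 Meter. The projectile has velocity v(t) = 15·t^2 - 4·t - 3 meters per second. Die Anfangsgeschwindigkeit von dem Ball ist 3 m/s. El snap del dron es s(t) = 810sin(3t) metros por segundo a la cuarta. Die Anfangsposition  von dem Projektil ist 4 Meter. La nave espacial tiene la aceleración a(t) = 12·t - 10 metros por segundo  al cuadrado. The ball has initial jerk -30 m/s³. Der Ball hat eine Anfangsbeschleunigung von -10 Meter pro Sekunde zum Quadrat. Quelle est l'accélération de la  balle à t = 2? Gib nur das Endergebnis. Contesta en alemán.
Die Antwort ist -678.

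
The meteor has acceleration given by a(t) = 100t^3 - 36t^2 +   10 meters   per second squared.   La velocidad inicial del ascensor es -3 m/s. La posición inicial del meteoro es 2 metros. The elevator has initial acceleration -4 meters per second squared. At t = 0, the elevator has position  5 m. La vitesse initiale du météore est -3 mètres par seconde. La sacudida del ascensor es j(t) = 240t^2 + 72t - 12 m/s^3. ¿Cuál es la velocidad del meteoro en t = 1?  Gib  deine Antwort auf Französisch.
Nous devons intégrer notre équation de l'accélération a(t) = 100·t^3 - 36·t^2 + 10 1 fois. En prenant ∫a(t)dt et en appliquant v(0) = -3, nous trouvons v(t) = 25·t^4 - 12·t^3 + 10·t - 3. En utilisant v(t) = 25·t^4 - 12·t^3 + 10·t - 3 et en substituant t = 1, nous trouvons v = 20.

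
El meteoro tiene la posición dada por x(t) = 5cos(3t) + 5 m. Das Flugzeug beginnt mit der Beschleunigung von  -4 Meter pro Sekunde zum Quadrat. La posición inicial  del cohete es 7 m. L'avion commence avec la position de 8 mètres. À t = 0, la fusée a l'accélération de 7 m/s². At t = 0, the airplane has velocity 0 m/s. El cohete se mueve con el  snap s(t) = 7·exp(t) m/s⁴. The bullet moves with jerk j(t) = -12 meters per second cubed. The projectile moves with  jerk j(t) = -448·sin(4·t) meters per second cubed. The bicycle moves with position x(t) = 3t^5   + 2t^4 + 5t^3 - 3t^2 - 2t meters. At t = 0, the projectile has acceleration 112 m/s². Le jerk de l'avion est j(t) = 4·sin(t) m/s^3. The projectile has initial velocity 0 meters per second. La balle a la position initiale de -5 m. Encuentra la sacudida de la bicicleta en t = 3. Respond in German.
Um dies zu lösen, müssen wir 3 Ableitungen unserer Gleichung für die Position x(t) = 3·t^5 + 2·t^4 + 5·t^3 - 3·t^2 - 2·t nehmen. Die Ableitung von der Position ergibt die Geschwindigkeit: v(t) = 15·t^4 + 8·t^3 + 15·t^2 - 6·t - 2. Durch Ableiten von der Geschwindigkeit erhalten wir die Beschleunigung: a(t) = 60·t^3 + 24·t^2 + 30·t - 6. Die Ableitung von der Beschleunigung ergibt den Ruck: j(t) = 180·t^2 + 48·t + 30. Aus der Gleichung für den Ruck j(t) = 180·t^2 + 48·t + 30, setzen wir t = 3 ein und erhalten j = 1794.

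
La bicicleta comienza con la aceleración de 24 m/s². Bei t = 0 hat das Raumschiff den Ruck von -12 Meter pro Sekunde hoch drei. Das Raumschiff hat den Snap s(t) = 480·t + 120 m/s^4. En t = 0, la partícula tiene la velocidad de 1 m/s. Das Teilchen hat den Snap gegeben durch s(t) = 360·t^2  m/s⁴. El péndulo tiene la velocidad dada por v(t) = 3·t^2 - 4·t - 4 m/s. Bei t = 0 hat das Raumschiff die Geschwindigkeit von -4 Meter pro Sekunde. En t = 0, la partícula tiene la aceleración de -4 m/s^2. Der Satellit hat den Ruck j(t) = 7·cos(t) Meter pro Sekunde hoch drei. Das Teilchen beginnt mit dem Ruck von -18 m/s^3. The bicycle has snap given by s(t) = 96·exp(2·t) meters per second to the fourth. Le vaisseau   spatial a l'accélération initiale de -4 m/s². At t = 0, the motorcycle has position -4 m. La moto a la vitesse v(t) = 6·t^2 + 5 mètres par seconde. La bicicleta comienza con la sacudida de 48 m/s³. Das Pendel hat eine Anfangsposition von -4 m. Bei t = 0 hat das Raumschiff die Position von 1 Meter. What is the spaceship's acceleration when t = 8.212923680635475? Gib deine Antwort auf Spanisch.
Necesitamos integrar nuestra ecuación del snap s(t) = 480·t + 120 2 veces. La integral del snap es la sacudida. Usando j(0) = -12, obtenemos j(t) = 240·t^2 + 120·t - 12. La antiderivada de la sacudida, con a(0) = -4, da la aceleración: a(t) = 80·t^3 + 60·t^2 - 12·t - 4. Usando a(t) = 80·t^3 + 60·t^2 - 12·t - 4 y sustituyendo t = 8.212923680635475, encontramos a = 48262.8978985283.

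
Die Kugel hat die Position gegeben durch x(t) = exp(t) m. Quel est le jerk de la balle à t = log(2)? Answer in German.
Wir müssen unsere Gleichung für die Position x(t) = exp(t) 3-mal ableiten. Die Ableitung von der Position ergibt die Geschwindigkeit: v(t) = exp(t). Durch Ableiten von der Geschwindigkeit erhalten wir die Beschleunigung: a(t) = exp(t). Durch Ableiten von der Beschleunigung erhalten wir den Ruck: j(t) = exp(t). Mit j(t) = exp(t) und Einsetzen von t = log(2), finden wir j = 2.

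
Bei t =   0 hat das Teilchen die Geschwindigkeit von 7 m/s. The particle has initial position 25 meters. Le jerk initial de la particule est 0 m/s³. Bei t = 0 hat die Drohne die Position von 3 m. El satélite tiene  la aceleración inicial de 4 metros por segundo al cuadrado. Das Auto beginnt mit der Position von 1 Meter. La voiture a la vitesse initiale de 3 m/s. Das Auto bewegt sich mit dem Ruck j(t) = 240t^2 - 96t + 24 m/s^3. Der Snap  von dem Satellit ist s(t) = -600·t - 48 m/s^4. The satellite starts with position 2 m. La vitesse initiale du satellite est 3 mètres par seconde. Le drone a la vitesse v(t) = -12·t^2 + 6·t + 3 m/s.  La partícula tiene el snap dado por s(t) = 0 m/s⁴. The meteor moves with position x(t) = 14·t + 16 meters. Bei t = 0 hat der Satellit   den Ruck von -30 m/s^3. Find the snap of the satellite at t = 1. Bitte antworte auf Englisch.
Using s(t) = -600·t - 48 and substituting t = 1, we find s = -648.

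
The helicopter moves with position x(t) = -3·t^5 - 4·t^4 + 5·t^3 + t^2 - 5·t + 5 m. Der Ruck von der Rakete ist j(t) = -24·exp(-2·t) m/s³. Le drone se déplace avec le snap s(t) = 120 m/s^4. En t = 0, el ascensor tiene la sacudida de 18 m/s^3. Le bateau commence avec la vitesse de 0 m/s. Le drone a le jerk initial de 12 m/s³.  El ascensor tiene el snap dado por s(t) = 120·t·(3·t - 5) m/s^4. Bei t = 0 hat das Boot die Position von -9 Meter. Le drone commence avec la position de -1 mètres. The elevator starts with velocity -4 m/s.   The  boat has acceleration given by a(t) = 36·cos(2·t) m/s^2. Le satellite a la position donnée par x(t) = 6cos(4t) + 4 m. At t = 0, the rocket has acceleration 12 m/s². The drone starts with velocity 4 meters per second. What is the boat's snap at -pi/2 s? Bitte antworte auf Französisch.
En partant de l'accélération a(t) = 36·cos(2·t), nous prenons 2 dérivées. En dérivant l'accélération, nous obtenons le jerk: j(t) = -72·sin(2·t). En prenant d/dt de j(t), nous trouvons s(t) = -144·cos(2·t). De l'équation du snap s(t) = -144·cos(2·t), nous substituons t = -pi/2 pour obtenir s = 144.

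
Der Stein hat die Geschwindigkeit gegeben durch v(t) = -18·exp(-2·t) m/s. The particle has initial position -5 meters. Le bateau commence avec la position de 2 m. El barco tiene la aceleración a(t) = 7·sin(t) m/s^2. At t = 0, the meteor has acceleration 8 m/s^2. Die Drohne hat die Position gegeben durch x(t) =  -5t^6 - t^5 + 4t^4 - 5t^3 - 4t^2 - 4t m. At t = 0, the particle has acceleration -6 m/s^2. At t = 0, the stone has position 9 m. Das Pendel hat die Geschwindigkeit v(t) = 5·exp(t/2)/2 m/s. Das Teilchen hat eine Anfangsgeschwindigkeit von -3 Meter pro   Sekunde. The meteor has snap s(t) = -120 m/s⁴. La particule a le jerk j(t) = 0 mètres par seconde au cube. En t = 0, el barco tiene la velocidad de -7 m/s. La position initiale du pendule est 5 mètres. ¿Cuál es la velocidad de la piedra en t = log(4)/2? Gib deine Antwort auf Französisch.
En utilisant v(t) = -18·exp(-2·t) et en substituant t = log(4)/2, nous trouvons v = -9/2.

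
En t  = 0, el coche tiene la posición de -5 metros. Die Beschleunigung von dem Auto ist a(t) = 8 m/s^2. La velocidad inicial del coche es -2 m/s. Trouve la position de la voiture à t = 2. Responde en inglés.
To solve this, we need to take 2 integrals of our acceleration equation a(t) = 8. The integral of acceleration, with v(0) = -2, gives velocity: v(t) = 8·t - 2. The integral of velocity, with x(0) = -5, gives position: x(t) = 4·t^2 - 2·t - 5. We have position x(t) = 4·t^2 - 2·t - 5. Substituting t = 2: x(2) = 7.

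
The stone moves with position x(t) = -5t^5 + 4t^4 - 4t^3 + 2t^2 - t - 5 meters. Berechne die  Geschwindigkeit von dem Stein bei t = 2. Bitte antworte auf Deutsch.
Um dies zu lösen, müssen wir 1 Ableitung unserer Gleichung für die Position x(t) = -5·t^5 + 4·t^4 - 4·t^3 + 2·t^2 - t - 5 nehmen. Durch Ableiten von der Position erhalten wir die Geschwindigkeit: v(t) = -25·t^4 + 16·t^3 - 12·t^2 + 4·t - 1. Aus der Gleichung für die Geschwindigkeit v(t) = -25·t^4 + 16·t^3 - 12·t^2 + 4·t - 1, setzen wir t = 2 ein und erhalten v = -313.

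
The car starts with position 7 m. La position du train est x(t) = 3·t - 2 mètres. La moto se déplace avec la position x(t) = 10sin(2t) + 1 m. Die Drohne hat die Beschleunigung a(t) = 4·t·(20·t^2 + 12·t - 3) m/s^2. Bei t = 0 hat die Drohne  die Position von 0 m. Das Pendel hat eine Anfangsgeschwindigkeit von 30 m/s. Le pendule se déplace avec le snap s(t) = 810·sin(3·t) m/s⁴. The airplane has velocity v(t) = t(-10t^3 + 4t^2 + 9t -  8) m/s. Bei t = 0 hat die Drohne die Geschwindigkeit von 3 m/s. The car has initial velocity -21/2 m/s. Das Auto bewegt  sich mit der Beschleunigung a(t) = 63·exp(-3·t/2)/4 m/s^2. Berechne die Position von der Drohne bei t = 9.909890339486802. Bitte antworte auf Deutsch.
Um dies zu lösen, müssen wir 2 Integrale unserer Gleichung für die Beschleunigung a(t) = 4·t·(20·t^2 + 12·t - 3) finden. Durch Integration von der Beschleunigung und Verwendung der Anfangsbedingung v(0) = 3, erhalten wir v(t) = 20·t^4 + 16·t^3 - 6·t^2 + 3. Durch Integration von der Geschwindigkeit und Verwendung der Anfangsbedingung x(0) = 0, erhalten wir x(t) = 4·t^5 + 4·t^4 - 2·t^3 + 3·t. Mit x(t) = 4·t^5 + 4·t^4 - 2·t^3 + 3·t und Einsetzen von t = 9.909890339486802, finden wir x = 418960.870200826.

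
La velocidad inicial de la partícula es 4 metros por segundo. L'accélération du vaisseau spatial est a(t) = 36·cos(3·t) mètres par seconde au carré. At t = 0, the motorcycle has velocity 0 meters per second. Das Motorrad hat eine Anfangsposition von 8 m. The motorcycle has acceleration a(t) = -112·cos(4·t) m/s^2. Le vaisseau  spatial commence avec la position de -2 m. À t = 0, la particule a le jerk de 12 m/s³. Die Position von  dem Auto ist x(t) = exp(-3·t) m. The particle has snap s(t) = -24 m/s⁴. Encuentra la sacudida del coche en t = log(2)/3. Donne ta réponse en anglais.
Starting from position x(t) = exp(-3·t), we take 3 derivatives. Differentiating position, we get velocity: v(t) = -3·exp(-3·t). The derivative of velocity gives acceleration: a(t) = 9·exp(-3·t). The derivative of acceleration gives jerk: j(t) = -27·exp(-3·t). From the given jerk equation j(t) = -27·exp(-3·t), we substitute t = log(2)/3 to get j = -27/2.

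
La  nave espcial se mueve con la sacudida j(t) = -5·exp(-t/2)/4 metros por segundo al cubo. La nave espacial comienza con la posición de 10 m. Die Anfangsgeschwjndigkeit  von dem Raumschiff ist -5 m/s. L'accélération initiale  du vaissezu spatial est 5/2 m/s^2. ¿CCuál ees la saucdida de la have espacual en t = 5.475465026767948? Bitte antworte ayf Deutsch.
Aus der Gleichung für den Ruck j(t) = -5·exp(-t/2)/4, setzen wir t = 5.475465026767948 ein und erhalten j = -0.0808961567626887.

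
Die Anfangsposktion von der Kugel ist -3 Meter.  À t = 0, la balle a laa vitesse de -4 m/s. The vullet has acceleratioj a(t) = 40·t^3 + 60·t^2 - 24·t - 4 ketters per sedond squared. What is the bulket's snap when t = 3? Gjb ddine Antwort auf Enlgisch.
We must differentiate our acceleration equation a(t) = 40·t^3 + 60·t^2 - 24·t - 4 2 times. Differentiating acceleration, we get jerk: j(t) = 120·t^2 + 120·t - 24. The derivative of jerk gives snap: s(t) = 240·t + 120. We have snap s(t) = 240·t + 120. Substituting t = 3: s(3) = 840.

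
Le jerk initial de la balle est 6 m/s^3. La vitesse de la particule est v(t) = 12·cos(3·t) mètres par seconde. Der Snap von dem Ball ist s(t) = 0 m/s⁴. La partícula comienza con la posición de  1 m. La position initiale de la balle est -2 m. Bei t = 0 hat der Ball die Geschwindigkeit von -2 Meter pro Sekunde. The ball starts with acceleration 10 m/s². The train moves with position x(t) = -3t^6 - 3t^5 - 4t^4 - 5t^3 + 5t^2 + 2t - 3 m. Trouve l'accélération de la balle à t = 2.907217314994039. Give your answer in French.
Pour résoudre ceci, nous devons prendre 2 primitives de notre équation du snap s(t) = 0. En prenant ∫s(t)dt et en appliquant j(0) = 6, nous trouvons j(t) = 6. L'intégrale du jerk, avec a(0) = 10, donne l'accélération: a(t) = 6·t + 10. De l'équation de l'accélération a(t) = 6·t + 10, nous substituons t = 2.907217314994039 pour obtenir a = 27.4433038899642.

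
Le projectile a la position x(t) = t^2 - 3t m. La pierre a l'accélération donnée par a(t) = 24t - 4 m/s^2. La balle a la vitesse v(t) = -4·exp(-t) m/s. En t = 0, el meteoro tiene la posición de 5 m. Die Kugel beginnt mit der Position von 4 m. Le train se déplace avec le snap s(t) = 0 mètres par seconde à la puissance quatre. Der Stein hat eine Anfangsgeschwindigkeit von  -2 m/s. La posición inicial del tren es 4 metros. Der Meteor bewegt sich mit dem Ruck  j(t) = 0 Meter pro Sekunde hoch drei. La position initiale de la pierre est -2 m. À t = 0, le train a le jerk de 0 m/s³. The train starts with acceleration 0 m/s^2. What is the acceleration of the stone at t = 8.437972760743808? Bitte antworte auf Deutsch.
Mit a(t) = 24·t - 4 und Einsetzen von t = 8.437972760743808, finden wir a = 198.511346257851.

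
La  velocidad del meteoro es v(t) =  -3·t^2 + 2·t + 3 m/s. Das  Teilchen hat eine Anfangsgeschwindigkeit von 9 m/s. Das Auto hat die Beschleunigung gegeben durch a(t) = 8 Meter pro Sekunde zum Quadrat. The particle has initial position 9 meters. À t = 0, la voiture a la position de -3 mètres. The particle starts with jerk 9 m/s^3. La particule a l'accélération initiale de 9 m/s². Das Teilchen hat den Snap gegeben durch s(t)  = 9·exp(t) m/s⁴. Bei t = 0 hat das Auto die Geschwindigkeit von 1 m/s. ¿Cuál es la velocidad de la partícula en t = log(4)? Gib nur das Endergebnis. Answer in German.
v(log(4)) = 36.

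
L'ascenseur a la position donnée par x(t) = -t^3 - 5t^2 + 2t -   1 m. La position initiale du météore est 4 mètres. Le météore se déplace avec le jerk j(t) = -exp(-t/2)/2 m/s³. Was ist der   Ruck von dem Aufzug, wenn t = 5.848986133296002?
Um dies zu lösen, müssen wir 3 Ableitungen unserer Gleichung für die Position x(t) = -t^3 - 5·t^2 + 2·t - 1 nehmen. Durch Ableiten von der Position erhalten wir die Geschwindigkeit: v(t) = -3·t^2 - 10·t + 2. Durch Ableiten von der Geschwindigkeit erhalten wir die Beschleunigung: a(t) = -6·t - 10. Mit d/dt von a(t) finden wir j(t) = -6. Aus der Gleichung für den Ruck j(t) = -6, setzen wir t = 5.848986133296002 ein und erhalten j = -6.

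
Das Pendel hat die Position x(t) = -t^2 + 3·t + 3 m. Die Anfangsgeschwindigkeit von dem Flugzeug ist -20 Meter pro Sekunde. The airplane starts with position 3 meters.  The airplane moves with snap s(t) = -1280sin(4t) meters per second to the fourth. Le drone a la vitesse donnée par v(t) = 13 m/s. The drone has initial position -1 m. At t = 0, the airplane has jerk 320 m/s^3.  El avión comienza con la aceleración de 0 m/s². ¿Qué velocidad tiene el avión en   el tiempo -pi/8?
Necesitamos integrar nuestra ecuación del snap s(t) = -1280·sin(4·t) 3 veces. Tomando ∫s(t)dt y aplicando j(0) = 320, encontramos j(t) = 320·cos(4·t). Tomando ∫j(t)dt y aplicando a(0) = 0, encontramos a(t) = 80·sin(4·t). Integrando la aceleración y usando la condición inicial v(0) = -20, obtenemos v(t) = -20·cos(4·t). De la ecuación de la velocidad v(t) = -20·cos(4·t), sustituimos t = -pi/8 para obtener v = 0.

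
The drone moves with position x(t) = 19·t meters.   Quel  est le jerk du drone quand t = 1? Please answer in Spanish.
Partiendo de la posición x(t) = 19·t, tomamos 3 derivadas. Derivando la posición, obtenemos la velocidad: v(t) = 19. La derivada de la velocidad da la aceleración: a(t) = 0. Tomando d/dt de a(t), encontramos j(t) = 0. Usando j(t) = 0 y sustituyendo t = 1, encontramos j = 0.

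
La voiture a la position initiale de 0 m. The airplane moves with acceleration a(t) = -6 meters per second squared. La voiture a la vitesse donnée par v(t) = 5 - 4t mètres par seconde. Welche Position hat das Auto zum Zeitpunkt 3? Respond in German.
Wir müssen unsere Gleichung für die Geschwindigkeit v(t) = 5 - 4·t 1-mal integrieren. Mit ∫v(t)dt und Anwendung von x(0) = 0, finden wir x(t) = -2·t^2 + 5·t. Aus der Gleichung für die Position x(t) = -2·t^2 + 5·t, setzen wir t = 3 ein und erhalten x = -3.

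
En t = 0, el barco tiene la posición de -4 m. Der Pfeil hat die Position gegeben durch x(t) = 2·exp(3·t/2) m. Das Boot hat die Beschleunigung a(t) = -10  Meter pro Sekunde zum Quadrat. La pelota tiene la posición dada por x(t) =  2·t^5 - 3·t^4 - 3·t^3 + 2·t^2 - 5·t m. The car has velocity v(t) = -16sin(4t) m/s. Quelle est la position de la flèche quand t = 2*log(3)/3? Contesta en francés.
En utilisant x(t) = 2·exp(3·t/2) et en substituant t = 2*log(3)/3, nous trouvons x = 6.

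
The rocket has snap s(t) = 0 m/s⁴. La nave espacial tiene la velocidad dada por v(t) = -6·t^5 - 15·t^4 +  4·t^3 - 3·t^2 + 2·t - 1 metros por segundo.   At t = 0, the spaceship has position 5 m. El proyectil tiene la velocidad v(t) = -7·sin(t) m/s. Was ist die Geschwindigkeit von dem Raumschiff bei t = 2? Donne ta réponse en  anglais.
We have velocity v(t) = -6·t^5 - 15·t^4 + 4·t^3 - 3·t^2 + 2·t - 1. Substituting t = 2: v(2) = -409.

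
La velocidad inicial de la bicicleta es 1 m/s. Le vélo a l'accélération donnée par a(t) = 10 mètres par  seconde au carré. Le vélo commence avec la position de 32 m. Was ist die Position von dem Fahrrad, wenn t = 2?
Ausgehend von der Beschleunigung a(t) = 10, nehmen wir 2 Integrale. Das Integral von der Beschleunigung, mit v(0) = 1, ergibt die Geschwindigkeit: v(t) = 10·t + 1. Durch Integration von der Geschwindigkeit und Verwendung der Anfangsbedingung x(0) = 32, erhalten wir x(t) = 5·t^2 + t + 32. Aus der Gleichung für die Position x(t) = 5·t^2 + t + 32, setzen wir t = 2 ein und erhalten x = 54.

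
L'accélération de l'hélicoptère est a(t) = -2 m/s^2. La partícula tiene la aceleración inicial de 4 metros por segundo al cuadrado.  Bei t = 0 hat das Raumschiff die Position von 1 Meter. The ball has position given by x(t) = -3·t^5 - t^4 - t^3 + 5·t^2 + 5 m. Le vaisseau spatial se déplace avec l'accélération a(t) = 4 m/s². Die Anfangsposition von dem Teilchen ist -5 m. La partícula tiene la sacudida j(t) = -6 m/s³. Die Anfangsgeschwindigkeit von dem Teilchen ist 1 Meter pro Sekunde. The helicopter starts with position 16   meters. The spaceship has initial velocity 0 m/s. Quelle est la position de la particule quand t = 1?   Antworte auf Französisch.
Nous devons intégrer notre équation du jerk j(t) = -6 3 fois. En intégrant le jerk et en utilisant la condition initiale a(0) = 4, nous obtenons a(t) = 4 - 6·t. En intégrant l'accélération et en utilisant la condition initiale v(0) = 1, nous obtenons v(t) = -3·t^2 + 4·t + 1. En intégrant la vitesse et en utilisant la condition initiale x(0) = -5, nous obtenons x(t) = -t^3 + 2·t^2 + t - 5. Nous avons la position x(t) = -t^3 + 2·t^2 + t - 5. En substituant t = 1: x(1) = -3.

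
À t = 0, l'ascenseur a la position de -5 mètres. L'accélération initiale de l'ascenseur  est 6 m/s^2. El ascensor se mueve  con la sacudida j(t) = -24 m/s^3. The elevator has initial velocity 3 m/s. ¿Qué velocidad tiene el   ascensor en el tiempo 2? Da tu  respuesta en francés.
Pour résoudre ceci, nous devons prendre 2 primitives de notre équation du jerk j(t) = -24. En intégrant le jerk et en utilisant la condition initiale a(0) = 6, nous obtenons a(t) = 6 - 24·t. En prenant ∫a(t)dt et en appliquant v(0) = 3, nous trouvons v(t) = -12·t^2 + 6·t + 3. En utilisant v(t) = -12·t^2 + 6·t + 3 et en substituant t = 2, nous trouvons v = -33.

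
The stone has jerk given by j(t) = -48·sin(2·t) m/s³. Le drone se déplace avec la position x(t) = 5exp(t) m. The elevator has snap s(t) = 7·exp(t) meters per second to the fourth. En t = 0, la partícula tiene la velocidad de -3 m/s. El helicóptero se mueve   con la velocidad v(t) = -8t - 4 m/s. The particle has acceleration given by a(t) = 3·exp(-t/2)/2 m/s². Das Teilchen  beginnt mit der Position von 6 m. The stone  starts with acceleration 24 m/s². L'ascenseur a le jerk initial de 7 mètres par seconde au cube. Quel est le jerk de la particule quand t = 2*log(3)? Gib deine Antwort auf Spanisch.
Debemos derivar nuestra ecuación de la aceleración a(t) = 3·exp(-t/2)/2 1 vez. Tomando d/dt de a(t), encontramos j(t) = -3·exp(-t/2)/4. Usando j(t) = -3·exp(-t/2)/4 y sustituyendo t = 2*log(3), encontramos j = -1/4.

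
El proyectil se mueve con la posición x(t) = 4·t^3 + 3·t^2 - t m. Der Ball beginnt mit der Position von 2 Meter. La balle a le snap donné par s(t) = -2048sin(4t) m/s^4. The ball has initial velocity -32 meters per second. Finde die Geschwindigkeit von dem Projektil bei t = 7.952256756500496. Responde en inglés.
Starting from position x(t) = 4·t^3 + 3·t^2 - t, we take 1 derivative. Differentiating position, we get velocity: v(t) = 12·t^2 + 6·t - 1. From the given velocity equation v(t) = 12·t^2 + 6·t - 1, we substitute t = 7.952256756500496 to get v = 805.574190794697.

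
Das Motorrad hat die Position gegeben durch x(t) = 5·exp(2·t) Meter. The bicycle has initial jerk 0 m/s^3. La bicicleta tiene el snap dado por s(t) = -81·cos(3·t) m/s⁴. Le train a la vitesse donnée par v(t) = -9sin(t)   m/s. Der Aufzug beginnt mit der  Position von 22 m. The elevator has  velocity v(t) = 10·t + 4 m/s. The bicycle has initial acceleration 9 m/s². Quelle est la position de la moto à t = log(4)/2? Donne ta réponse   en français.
En utilisant x(t) = 5·exp(2·t) et en substituant t = log(4)/2, nous trouvons x = 20.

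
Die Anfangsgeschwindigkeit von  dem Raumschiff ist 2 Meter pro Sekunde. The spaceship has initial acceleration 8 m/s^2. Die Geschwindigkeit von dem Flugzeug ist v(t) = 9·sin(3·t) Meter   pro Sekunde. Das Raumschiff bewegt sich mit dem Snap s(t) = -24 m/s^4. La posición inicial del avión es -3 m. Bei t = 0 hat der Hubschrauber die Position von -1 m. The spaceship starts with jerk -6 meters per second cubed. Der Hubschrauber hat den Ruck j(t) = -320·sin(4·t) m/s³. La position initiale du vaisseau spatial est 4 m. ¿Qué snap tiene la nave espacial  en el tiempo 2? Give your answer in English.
Using s(t) = -24 and substituting t = 2, we find s = -24.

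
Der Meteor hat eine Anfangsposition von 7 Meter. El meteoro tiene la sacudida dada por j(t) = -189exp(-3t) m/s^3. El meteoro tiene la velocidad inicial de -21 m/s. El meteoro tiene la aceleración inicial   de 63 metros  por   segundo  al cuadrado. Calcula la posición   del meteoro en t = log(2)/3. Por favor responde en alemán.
Wir müssen unsere Gleichung für den Ruck j(t) = -189·exp(-3·t) 3-mal integrieren. Durch Integration von dem Ruck und Verwendung der Anfangsbedingung a(0) = 63, erhalten wir a(t) = 63·exp(-3·t). Mit ∫a(t)dt und Anwendung von v(0) = -21, finden wir v(t) = -21·exp(-3·t). Durch Integration von der Geschwindigkeit und Verwendung der Anfangsbedingung x(0) = 7, erhalten wir x(t) = 7·exp(-3·t). Mit x(t) = 7·exp(-3·t) und Einsetzen von t = log(2)/3, finden wir x = 7/2.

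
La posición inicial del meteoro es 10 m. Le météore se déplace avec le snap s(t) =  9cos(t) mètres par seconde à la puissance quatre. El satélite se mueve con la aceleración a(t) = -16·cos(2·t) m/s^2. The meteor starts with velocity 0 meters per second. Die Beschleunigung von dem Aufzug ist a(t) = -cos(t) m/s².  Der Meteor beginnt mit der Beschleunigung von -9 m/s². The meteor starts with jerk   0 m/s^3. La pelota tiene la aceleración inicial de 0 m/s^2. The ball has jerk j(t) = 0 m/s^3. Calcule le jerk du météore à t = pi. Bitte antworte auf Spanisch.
Para resolver esto, necesitamos tomar 1 antiderivada de nuestra ecuación del snap s(t) = 9·cos(t). La integral del snap es la sacudida. Usando j(0) = 0, obtenemos j(t) = 9·sin(t). Usando j(t) = 9·sin(t) y sustituyendo t = pi, encontramos j = 0.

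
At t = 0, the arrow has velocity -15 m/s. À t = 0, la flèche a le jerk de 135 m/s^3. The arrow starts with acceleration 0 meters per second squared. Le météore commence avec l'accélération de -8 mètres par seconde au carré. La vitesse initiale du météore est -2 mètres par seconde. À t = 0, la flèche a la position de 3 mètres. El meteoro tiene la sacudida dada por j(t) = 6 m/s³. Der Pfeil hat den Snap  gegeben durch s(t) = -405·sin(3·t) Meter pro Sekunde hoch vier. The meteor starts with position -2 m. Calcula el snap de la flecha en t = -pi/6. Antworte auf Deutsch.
Mit s(t) = -405·sin(3·t) und Einsetzen von t = -pi/6, finden wir s = 405.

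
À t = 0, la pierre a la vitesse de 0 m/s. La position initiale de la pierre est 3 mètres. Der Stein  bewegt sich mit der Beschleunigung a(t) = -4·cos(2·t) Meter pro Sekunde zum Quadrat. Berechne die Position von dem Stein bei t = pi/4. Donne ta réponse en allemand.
Ausgehend von der Beschleunigung a(t) = -4·cos(2·t), nehmen wir 2 Stammfunktionen. Das Integral von der Beschleunigung ist die Geschwindigkeit. Mit v(0) = 0 erhalten wir v(t) = -2·sin(2·t). Die Stammfunktion von der Geschwindigkeit, mit x(0) = 3, ergibt die Position: x(t) = cos(2·t) + 2. Wir haben die Position x(t) = cos(2·t) + 2. Durch Einsetzen von t = pi/4: x(pi/4) = 2.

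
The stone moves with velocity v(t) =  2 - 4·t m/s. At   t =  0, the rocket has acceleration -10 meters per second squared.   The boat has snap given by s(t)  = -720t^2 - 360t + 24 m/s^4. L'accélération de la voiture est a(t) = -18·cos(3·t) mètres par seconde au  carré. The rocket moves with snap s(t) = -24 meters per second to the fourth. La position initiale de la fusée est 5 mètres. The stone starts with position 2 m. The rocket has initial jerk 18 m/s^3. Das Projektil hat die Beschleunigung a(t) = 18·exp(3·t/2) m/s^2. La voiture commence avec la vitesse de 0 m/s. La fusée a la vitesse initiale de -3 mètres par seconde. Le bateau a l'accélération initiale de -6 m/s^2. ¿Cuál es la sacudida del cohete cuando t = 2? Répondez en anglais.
We need to integrate our snap equation s(t) = -24 1 time. The integral of snap is jerk. Using j(0) = 18, we get j(t) = 18 - 24·t. Using j(t) = 18 - 24·t and substituting t = 2, we find j = -30.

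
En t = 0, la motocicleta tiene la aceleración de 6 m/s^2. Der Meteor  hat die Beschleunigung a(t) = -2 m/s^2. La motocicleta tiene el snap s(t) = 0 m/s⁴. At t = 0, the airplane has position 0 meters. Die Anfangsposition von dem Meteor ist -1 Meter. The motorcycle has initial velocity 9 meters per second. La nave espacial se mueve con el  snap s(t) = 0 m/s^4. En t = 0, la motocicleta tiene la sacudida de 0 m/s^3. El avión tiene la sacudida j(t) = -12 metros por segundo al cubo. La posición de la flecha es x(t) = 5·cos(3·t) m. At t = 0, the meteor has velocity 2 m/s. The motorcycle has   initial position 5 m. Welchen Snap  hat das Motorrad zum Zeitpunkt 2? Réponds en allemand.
Wir haben den Snap s(t) = 0. Durch Einsetzen von t = 2: s(2) = 0.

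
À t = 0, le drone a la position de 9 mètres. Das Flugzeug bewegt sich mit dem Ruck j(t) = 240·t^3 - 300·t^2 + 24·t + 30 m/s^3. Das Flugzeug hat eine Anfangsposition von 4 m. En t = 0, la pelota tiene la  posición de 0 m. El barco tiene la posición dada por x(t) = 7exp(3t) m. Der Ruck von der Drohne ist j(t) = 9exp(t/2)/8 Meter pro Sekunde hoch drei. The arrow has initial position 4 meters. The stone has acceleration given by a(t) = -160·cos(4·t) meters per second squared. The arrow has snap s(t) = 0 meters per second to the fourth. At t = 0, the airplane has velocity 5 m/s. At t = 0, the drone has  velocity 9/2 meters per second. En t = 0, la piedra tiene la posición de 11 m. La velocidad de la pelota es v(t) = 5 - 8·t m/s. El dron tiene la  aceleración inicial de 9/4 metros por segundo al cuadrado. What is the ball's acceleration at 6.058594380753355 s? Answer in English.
To solve this, we need to take 1 derivative of our velocity equation v(t) = 5 - 8·t. The derivative of velocity gives acceleration: a(t) = -8. Using a(t) = -8 and substituting t = 6.058594380753355, we find a = -8.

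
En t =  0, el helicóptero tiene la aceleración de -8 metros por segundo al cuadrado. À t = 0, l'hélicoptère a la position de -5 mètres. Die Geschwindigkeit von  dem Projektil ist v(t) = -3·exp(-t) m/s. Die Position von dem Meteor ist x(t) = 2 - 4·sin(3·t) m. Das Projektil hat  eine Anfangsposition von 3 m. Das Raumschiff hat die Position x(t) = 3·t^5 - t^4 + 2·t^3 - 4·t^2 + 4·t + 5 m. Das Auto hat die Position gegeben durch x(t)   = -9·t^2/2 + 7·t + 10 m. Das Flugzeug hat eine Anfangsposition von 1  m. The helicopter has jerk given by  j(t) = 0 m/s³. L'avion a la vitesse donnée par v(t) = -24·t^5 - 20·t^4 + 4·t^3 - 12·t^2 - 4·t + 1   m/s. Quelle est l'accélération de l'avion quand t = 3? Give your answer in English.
Starting from velocity v(t) = -24·t^5 - 20·t^4 + 4·t^3 - 12·t^2 - 4·t + 1, we take 1 derivative. The derivative of velocity gives acceleration: a(t) = -120·t^4 - 80·t^3 + 12·t^2 - 24·t - 4. We have acceleration a(t) = -120·t^4 - 80·t^3 + 12·t^2 - 24·t - 4. Substituting t = 3: a(3) = -11848.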